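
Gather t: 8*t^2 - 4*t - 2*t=8*t^2 - 6*t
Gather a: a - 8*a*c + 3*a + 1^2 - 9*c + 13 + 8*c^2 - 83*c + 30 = a*(4 - 8*c) + 8*c^2 - 92*c + 44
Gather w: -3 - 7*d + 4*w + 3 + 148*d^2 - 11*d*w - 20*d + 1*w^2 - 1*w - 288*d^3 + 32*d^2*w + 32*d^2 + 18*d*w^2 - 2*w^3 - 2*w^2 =-288*d^3 + 180*d^2 - 27*d - 2*w^3 + w^2*(18*d - 1) + w*(32*d^2 - 11*d + 3)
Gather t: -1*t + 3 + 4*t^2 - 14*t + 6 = 4*t^2 - 15*t + 9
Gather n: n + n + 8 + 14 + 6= 2*n + 28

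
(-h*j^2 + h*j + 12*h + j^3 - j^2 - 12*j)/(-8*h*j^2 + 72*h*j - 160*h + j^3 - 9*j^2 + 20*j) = (h*j + 3*h - j^2 - 3*j)/(8*h*j - 40*h - j^2 + 5*j)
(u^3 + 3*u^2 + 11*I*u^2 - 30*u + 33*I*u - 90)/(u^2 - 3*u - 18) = (u^2 + 11*I*u - 30)/(u - 6)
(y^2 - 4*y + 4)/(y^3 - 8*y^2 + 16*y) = (y^2 - 4*y + 4)/(y*(y^2 - 8*y + 16))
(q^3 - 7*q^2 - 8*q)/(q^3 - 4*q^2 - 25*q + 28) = q*(q^2 - 7*q - 8)/(q^3 - 4*q^2 - 25*q + 28)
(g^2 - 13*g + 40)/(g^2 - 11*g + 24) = (g - 5)/(g - 3)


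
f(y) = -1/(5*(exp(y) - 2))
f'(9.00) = 0.00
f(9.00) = 0.00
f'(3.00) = 0.01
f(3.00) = -0.01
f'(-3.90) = 0.00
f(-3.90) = 0.10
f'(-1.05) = 0.03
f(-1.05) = 0.12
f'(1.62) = 0.11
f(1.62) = -0.07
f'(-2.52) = 0.00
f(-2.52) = 0.10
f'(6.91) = 0.00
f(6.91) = -0.00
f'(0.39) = 1.08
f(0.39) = 0.38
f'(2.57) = 0.02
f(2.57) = -0.02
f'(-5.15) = 0.00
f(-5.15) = 0.10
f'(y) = exp(y)/(5*(exp(y) - 2)^2)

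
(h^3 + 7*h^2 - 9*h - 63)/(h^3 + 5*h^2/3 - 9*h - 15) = 3*(h + 7)/(3*h + 5)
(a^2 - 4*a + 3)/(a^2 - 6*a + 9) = (a - 1)/(a - 3)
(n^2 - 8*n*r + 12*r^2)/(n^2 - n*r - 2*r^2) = (n - 6*r)/(n + r)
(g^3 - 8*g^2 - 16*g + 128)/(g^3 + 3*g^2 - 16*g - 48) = (g - 8)/(g + 3)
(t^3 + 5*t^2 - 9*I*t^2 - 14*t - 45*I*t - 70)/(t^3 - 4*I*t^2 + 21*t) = (t^2 + t*(5 - 2*I) - 10*I)/(t*(t + 3*I))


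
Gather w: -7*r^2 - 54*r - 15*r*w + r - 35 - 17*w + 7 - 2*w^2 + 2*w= -7*r^2 - 53*r - 2*w^2 + w*(-15*r - 15) - 28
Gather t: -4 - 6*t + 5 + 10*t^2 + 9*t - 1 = 10*t^2 + 3*t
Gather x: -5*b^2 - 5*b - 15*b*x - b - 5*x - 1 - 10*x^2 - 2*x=-5*b^2 - 6*b - 10*x^2 + x*(-15*b - 7) - 1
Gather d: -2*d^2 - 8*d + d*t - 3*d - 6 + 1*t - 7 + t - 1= -2*d^2 + d*(t - 11) + 2*t - 14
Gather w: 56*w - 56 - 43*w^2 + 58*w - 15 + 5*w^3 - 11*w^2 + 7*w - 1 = 5*w^3 - 54*w^2 + 121*w - 72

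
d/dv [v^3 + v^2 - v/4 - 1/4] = 3*v^2 + 2*v - 1/4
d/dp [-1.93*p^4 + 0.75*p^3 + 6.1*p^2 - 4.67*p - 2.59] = -7.72*p^3 + 2.25*p^2 + 12.2*p - 4.67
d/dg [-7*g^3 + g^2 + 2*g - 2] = -21*g^2 + 2*g + 2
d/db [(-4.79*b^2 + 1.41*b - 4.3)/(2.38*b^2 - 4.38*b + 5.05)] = (17.6244*b^2 - 27.911*b - 11.7135)/(5.6644*b^4 - 20.8488*b^3 + 43.2224*b^2 - 44.238*b + 25.5025)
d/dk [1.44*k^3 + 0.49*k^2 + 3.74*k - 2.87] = 4.32*k^2 + 0.98*k + 3.74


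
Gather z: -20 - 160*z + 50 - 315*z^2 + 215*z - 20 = -315*z^2 + 55*z + 10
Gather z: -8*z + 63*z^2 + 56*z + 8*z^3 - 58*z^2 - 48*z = 8*z^3 + 5*z^2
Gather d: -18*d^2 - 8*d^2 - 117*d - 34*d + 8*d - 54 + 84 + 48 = -26*d^2 - 143*d + 78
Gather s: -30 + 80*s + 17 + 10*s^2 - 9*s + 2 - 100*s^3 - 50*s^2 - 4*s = -100*s^3 - 40*s^2 + 67*s - 11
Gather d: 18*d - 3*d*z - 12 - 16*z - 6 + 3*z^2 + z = d*(18 - 3*z) + 3*z^2 - 15*z - 18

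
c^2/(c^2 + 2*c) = c/(c + 2)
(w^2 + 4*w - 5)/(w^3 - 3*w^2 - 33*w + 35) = 1/(w - 7)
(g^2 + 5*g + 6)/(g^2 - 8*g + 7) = (g^2 + 5*g + 6)/(g^2 - 8*g + 7)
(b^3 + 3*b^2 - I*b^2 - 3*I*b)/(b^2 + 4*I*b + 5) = b*(b + 3)/(b + 5*I)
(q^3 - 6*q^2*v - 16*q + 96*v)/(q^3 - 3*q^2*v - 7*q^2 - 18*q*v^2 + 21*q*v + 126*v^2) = (q^2 - 16)/(q^2 + 3*q*v - 7*q - 21*v)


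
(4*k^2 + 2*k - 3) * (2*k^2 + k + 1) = 8*k^4 + 8*k^3 - k - 3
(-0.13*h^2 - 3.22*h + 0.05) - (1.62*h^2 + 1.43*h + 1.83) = -1.75*h^2 - 4.65*h - 1.78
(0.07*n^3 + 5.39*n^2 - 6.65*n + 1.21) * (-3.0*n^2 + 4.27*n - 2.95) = -0.21*n^5 - 15.8711*n^4 + 42.7588*n^3 - 47.926*n^2 + 24.7842*n - 3.5695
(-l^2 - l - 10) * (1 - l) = l^3 + 9*l - 10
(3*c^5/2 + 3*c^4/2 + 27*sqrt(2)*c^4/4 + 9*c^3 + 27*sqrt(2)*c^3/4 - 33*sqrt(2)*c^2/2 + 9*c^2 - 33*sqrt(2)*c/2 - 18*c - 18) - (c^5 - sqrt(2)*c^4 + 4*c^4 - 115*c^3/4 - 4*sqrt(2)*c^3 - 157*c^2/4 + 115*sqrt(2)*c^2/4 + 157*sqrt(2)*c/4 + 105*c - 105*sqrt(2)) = c^5/2 - 5*c^4/2 + 31*sqrt(2)*c^4/4 + 43*sqrt(2)*c^3/4 + 151*c^3/4 - 181*sqrt(2)*c^2/4 + 193*c^2/4 - 123*c - 223*sqrt(2)*c/4 - 18 + 105*sqrt(2)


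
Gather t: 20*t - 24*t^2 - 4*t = -24*t^2 + 16*t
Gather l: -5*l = -5*l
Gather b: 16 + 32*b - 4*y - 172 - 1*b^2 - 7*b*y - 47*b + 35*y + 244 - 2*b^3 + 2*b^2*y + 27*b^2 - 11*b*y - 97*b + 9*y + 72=-2*b^3 + b^2*(2*y + 26) + b*(-18*y - 112) + 40*y + 160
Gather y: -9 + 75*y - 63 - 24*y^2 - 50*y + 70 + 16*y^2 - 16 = -8*y^2 + 25*y - 18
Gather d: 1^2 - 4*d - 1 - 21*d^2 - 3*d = -21*d^2 - 7*d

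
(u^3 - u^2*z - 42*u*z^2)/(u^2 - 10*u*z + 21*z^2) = u*(-u - 6*z)/(-u + 3*z)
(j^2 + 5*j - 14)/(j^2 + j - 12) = (j^2 + 5*j - 14)/(j^2 + j - 12)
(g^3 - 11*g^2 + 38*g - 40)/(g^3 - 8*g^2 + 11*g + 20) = (g - 2)/(g + 1)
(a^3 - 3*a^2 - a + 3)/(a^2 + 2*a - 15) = (a^2 - 1)/(a + 5)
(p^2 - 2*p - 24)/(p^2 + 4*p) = (p - 6)/p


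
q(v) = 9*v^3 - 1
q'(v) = 27*v^2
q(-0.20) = -1.07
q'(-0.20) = 1.08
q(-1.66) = -42.17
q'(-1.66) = 74.40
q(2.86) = 209.54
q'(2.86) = 220.85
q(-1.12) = -13.64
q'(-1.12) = 33.87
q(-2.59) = -157.37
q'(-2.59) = 181.12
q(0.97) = 7.21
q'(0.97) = 25.40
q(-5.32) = -1356.12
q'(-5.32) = 764.16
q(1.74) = 46.41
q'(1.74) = 81.75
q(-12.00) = -15553.00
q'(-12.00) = 3888.00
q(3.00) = 242.00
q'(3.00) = 243.00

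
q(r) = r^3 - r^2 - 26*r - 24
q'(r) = 3*r^2 - 2*r - 26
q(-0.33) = -15.56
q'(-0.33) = -25.01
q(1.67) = -65.55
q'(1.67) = -20.97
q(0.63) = -40.53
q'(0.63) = -26.07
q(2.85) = -83.07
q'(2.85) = -7.33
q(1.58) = -63.63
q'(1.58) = -21.67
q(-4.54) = -20.15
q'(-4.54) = 44.91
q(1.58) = -63.63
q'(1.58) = -21.67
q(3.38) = -84.69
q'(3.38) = 1.51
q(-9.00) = -600.00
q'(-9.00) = 235.00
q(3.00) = -84.00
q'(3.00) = -5.00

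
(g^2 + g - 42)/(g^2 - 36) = (g + 7)/(g + 6)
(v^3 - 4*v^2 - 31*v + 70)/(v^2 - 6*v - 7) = (v^2 + 3*v - 10)/(v + 1)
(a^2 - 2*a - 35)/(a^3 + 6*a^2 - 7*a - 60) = (a - 7)/(a^2 + a - 12)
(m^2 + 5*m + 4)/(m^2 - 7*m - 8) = (m + 4)/(m - 8)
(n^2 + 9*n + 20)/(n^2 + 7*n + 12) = (n + 5)/(n + 3)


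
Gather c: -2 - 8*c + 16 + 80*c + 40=72*c + 54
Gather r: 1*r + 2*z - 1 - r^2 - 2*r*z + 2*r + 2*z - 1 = -r^2 + r*(3 - 2*z) + 4*z - 2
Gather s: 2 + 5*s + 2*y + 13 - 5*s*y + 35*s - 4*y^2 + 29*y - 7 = s*(40 - 5*y) - 4*y^2 + 31*y + 8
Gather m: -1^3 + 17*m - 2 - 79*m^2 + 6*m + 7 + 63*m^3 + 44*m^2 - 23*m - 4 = 63*m^3 - 35*m^2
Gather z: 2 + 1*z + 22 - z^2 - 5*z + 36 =-z^2 - 4*z + 60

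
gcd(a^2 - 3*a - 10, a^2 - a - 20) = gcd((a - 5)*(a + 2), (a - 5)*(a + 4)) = a - 5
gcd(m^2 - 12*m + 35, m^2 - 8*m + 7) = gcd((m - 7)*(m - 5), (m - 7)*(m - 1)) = m - 7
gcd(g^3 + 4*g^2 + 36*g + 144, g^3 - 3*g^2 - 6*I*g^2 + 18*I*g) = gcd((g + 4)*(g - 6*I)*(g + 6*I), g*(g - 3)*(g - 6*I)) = g - 6*I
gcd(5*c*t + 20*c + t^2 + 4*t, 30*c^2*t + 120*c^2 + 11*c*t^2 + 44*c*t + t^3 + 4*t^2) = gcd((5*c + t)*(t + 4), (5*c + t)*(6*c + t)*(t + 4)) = 5*c*t + 20*c + t^2 + 4*t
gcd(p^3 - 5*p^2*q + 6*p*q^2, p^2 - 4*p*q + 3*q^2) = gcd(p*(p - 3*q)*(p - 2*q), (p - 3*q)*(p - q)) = p - 3*q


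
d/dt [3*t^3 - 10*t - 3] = 9*t^2 - 10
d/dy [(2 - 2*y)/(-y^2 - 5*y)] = 2*(-y^2 + 2*y + 5)/(y^2*(y^2 + 10*y + 25))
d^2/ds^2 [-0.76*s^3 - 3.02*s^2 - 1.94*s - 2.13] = -4.56*s - 6.04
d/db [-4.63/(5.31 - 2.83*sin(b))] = -13.1029*cos(b)/(2.83*sin(b) - 5.31)^2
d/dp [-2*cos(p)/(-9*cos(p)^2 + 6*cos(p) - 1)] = 2*(3*cos(p) + 1)*sin(p)/(3*cos(p) - 1)^3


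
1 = 1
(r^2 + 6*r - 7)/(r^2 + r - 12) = (r^2 + 6*r - 7)/(r^2 + r - 12)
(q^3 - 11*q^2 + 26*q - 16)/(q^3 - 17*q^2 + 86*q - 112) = (q - 1)/(q - 7)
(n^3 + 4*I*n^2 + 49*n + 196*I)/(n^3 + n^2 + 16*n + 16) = (n^2 + 49)/(n^2 + n*(1 - 4*I) - 4*I)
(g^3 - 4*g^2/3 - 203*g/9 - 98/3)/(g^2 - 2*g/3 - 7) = (g^2 - 11*g/3 - 14)/(g - 3)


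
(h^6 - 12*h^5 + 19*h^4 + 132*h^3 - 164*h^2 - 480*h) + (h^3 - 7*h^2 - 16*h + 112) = h^6 - 12*h^5 + 19*h^4 + 133*h^3 - 171*h^2 - 496*h + 112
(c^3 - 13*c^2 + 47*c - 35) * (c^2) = c^5 - 13*c^4 + 47*c^3 - 35*c^2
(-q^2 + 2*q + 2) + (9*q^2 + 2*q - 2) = 8*q^2 + 4*q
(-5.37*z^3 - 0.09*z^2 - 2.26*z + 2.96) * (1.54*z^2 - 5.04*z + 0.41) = -8.2698*z^5 + 26.9262*z^4 - 5.2285*z^3 + 15.9119*z^2 - 15.845*z + 1.2136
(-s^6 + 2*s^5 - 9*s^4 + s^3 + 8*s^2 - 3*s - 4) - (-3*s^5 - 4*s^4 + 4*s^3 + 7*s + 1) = -s^6 + 5*s^5 - 5*s^4 - 3*s^3 + 8*s^2 - 10*s - 5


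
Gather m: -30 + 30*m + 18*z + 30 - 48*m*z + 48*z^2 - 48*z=m*(30 - 48*z) + 48*z^2 - 30*z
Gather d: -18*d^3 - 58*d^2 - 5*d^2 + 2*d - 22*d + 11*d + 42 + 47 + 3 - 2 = -18*d^3 - 63*d^2 - 9*d + 90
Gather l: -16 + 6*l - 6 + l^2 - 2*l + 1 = l^2 + 4*l - 21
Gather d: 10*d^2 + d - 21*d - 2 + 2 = 10*d^2 - 20*d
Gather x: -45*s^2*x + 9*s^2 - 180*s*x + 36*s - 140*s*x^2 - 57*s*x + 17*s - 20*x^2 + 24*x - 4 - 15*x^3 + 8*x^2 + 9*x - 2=9*s^2 + 53*s - 15*x^3 + x^2*(-140*s - 12) + x*(-45*s^2 - 237*s + 33) - 6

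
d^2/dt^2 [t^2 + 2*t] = 2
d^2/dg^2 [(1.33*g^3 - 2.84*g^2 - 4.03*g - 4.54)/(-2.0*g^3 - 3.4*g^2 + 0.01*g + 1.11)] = (40.808*g^6 + 96.5603999999998*g^5 + 347.2536*g^4 + 665.708014*g^3 + 485.929182*g^2 + 140.969802*g + 41.17769)/(8.0*g^9 + 40.8*g^8 + 69.24*g^7 + 25.576*g^6 - 45.6342*g^5 - 38.36058*g^4 + 7.619039*g^3 + 12.567087*g^2 - 0.036963*g - 1.367631)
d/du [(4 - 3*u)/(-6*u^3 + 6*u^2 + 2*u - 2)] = (-18*u^3 + 45*u^2 - 24*u - 1)/(2*(9*u^6 - 18*u^5 + 3*u^4 + 12*u^3 - 5*u^2 - 2*u + 1))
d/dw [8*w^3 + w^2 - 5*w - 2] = 24*w^2 + 2*w - 5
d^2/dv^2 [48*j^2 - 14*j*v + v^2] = 2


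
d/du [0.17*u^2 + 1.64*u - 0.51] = 0.34*u + 1.64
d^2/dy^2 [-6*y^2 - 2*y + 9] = -12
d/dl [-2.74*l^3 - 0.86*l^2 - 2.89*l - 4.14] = -8.22*l^2 - 1.72*l - 2.89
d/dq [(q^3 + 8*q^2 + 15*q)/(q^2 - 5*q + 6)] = (q^4 - 10*q^3 - 37*q^2 + 96*q + 90)/(q^4 - 10*q^3 + 37*q^2 - 60*q + 36)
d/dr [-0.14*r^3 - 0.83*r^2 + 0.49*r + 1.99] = -0.42*r^2 - 1.66*r + 0.49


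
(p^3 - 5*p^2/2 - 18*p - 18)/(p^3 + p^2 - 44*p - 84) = (p^2 - 9*p/2 - 9)/(p^2 - p - 42)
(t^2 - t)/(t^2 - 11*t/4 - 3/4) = 4*t*(1 - t)/(-4*t^2 + 11*t + 3)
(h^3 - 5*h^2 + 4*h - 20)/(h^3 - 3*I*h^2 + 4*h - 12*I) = (h - 5)/(h - 3*I)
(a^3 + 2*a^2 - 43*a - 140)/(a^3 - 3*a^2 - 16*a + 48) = (a^2 - 2*a - 35)/(a^2 - 7*a + 12)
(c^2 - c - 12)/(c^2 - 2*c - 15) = (c - 4)/(c - 5)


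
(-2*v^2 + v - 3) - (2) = -2*v^2 + v - 5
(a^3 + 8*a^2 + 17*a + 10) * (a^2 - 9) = a^5 + 8*a^4 + 8*a^3 - 62*a^2 - 153*a - 90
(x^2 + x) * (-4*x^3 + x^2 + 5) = -4*x^5 - 3*x^4 + x^3 + 5*x^2 + 5*x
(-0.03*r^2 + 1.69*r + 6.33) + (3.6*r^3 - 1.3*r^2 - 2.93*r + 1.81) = 3.6*r^3 - 1.33*r^2 - 1.24*r + 8.14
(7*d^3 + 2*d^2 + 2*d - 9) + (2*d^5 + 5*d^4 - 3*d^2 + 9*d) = 2*d^5 + 5*d^4 + 7*d^3 - d^2 + 11*d - 9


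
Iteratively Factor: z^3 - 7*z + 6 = (z - 1)*(z^2 + z - 6) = (z - 1)*(z + 3)*(z - 2)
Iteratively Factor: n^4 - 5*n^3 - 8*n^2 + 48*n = (n)*(n^3 - 5*n^2 - 8*n + 48) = n*(n + 3)*(n^2 - 8*n + 16) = n*(n - 4)*(n + 3)*(n - 4)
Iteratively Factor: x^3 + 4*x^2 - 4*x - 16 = (x + 4)*(x^2 - 4) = (x - 2)*(x + 4)*(x + 2)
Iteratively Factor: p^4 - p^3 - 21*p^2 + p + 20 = (p - 5)*(p^3 + 4*p^2 - p - 4) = (p - 5)*(p + 4)*(p^2 - 1) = (p - 5)*(p - 1)*(p + 4)*(p + 1)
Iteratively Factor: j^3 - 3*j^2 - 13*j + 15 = (j - 1)*(j^2 - 2*j - 15) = (j - 5)*(j - 1)*(j + 3)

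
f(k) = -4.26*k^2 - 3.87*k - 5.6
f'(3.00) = -29.43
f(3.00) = -55.55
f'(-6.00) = 47.25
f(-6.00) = -135.74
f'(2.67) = -26.62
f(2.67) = -46.30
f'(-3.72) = 27.82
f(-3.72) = -50.16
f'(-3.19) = 23.31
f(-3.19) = -36.60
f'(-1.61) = 9.85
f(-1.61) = -10.41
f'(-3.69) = 27.57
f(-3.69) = -49.32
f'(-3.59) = 26.72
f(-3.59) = -46.61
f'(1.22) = -14.26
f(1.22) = -16.66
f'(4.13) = -39.06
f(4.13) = -94.25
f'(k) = -8.52*k - 3.87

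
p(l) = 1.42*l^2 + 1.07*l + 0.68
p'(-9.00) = -24.49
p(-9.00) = 106.07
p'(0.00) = 1.07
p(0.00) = 0.68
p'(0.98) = 3.85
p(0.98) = 3.09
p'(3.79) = 11.83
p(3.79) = 25.13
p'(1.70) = 5.90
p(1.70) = 6.60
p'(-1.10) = -2.05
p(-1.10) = 1.22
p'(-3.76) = -9.61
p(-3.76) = 16.73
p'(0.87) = 3.54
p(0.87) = 2.69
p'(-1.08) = -2.00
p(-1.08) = 1.18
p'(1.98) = 6.69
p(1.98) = 8.37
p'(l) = 2.84*l + 1.07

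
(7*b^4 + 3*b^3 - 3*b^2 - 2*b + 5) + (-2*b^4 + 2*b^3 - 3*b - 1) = 5*b^4 + 5*b^3 - 3*b^2 - 5*b + 4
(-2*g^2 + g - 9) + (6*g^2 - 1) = 4*g^2 + g - 10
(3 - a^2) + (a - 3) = -a^2 + a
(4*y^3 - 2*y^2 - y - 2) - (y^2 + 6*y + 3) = 4*y^3 - 3*y^2 - 7*y - 5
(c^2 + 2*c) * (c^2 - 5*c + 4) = c^4 - 3*c^3 - 6*c^2 + 8*c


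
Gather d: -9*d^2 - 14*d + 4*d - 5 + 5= -9*d^2 - 10*d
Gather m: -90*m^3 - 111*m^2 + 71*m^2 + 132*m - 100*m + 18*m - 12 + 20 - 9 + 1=-90*m^3 - 40*m^2 + 50*m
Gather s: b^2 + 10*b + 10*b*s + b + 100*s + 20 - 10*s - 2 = b^2 + 11*b + s*(10*b + 90) + 18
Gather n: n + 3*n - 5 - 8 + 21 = 4*n + 8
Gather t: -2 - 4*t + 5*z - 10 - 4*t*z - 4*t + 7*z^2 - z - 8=t*(-4*z - 8) + 7*z^2 + 4*z - 20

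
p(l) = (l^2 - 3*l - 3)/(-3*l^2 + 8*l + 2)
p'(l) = (2*l - 3)/(-3*l^2 + 8*l + 2) + (6*l - 8)*(l^2 - 3*l - 3)/(-3*l^2 + 8*l + 2)^2 = (-l^2 - 14*l + 18)/(9*l^4 - 48*l^3 + 52*l^2 + 32*l + 4)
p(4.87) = -0.20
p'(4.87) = -0.08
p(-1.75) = -0.25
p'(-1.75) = 0.09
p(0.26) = -0.96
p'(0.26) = 0.95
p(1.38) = -0.71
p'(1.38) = -0.06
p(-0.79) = 0.00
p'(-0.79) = 0.74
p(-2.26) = -0.28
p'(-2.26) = 0.05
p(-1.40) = -0.21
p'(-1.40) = 0.16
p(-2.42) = -0.29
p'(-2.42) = 0.04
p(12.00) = -0.31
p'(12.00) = 0.00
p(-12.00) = -0.34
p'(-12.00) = 0.00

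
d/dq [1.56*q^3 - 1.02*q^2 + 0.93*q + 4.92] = 4.68*q^2 - 2.04*q + 0.93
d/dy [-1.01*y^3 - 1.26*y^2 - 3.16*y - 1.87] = -3.03*y^2 - 2.52*y - 3.16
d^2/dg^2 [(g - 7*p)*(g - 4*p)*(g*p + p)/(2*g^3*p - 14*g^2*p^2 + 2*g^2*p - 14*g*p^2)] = -4*p/g^3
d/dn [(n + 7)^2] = 2*n + 14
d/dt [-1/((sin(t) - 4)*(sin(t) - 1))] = (2*sin(t) - 5)*cos(t)/((sin(t) - 4)^2*(sin(t) - 1)^2)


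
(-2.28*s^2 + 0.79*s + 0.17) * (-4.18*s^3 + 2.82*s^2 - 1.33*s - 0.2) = 9.5304*s^5 - 9.7318*s^4 + 4.5496*s^3 - 0.1153*s^2 - 0.3841*s - 0.034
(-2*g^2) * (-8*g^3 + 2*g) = 16*g^5 - 4*g^3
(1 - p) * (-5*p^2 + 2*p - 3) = 5*p^3 - 7*p^2 + 5*p - 3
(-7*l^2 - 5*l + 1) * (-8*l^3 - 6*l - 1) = 56*l^5 + 40*l^4 + 34*l^3 + 37*l^2 - l - 1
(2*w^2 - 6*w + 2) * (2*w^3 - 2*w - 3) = 4*w^5 - 12*w^4 + 6*w^2 + 14*w - 6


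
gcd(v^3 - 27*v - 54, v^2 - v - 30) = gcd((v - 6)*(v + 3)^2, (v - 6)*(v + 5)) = v - 6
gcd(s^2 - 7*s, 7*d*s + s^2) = s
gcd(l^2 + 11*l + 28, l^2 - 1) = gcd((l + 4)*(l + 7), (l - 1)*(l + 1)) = 1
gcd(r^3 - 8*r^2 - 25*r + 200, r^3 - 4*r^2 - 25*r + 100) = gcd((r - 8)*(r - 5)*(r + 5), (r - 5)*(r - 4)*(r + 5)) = r^2 - 25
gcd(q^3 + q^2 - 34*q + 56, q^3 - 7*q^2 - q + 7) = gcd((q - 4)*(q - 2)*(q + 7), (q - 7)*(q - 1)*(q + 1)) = 1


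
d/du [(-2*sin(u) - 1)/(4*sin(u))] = cos(u)/(4*sin(u)^2)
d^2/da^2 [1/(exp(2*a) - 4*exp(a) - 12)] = 4*((1 - exp(a))*(-exp(2*a) + 4*exp(a) + 12) - 2*(exp(a) - 2)^2*exp(a))*exp(a)/(-exp(2*a) + 4*exp(a) + 12)^3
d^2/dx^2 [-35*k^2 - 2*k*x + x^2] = 2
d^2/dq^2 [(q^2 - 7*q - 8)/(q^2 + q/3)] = 12*(-33*q^3 - 108*q^2 - 36*q - 4)/(q^3*(27*q^3 + 27*q^2 + 9*q + 1))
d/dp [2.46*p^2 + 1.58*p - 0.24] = 4.92*p + 1.58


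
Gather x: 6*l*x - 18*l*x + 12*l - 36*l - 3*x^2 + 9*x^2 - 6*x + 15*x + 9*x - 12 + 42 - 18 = -24*l + 6*x^2 + x*(18 - 12*l) + 12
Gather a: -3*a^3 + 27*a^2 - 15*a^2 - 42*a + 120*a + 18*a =-3*a^3 + 12*a^2 + 96*a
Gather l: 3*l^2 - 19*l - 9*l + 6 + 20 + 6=3*l^2 - 28*l + 32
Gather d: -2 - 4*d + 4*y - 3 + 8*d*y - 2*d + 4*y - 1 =d*(8*y - 6) + 8*y - 6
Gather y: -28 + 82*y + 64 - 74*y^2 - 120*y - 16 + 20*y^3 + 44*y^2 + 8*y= 20*y^3 - 30*y^2 - 30*y + 20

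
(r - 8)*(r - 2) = r^2 - 10*r + 16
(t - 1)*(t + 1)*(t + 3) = t^3 + 3*t^2 - t - 3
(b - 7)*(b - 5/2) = b^2 - 19*b/2 + 35/2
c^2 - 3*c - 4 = (c - 4)*(c + 1)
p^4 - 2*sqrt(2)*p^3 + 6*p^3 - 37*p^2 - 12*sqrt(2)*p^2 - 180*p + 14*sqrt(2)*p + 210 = (p - 1)*(p + 7)*(p - 5*sqrt(2))*(p + 3*sqrt(2))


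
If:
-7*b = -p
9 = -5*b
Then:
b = -9/5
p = -63/5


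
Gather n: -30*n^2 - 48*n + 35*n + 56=-30*n^2 - 13*n + 56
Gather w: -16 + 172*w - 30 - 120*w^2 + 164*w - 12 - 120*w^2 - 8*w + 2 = -240*w^2 + 328*w - 56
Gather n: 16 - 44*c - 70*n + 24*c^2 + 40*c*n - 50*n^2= 24*c^2 - 44*c - 50*n^2 + n*(40*c - 70) + 16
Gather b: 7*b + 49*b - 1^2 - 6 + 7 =56*b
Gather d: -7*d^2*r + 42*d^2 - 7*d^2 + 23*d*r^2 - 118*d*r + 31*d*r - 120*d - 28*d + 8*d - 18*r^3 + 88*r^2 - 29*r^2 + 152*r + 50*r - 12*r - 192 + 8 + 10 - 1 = d^2*(35 - 7*r) + d*(23*r^2 - 87*r - 140) - 18*r^3 + 59*r^2 + 190*r - 175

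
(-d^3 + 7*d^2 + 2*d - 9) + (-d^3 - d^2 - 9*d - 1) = -2*d^3 + 6*d^2 - 7*d - 10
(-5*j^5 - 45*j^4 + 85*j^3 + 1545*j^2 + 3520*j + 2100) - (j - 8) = -5*j^5 - 45*j^4 + 85*j^3 + 1545*j^2 + 3519*j + 2108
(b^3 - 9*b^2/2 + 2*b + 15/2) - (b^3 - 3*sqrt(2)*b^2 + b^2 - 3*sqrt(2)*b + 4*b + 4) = -11*b^2/2 + 3*sqrt(2)*b^2 - 2*b + 3*sqrt(2)*b + 7/2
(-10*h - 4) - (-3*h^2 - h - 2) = 3*h^2 - 9*h - 2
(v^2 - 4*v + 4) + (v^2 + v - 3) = 2*v^2 - 3*v + 1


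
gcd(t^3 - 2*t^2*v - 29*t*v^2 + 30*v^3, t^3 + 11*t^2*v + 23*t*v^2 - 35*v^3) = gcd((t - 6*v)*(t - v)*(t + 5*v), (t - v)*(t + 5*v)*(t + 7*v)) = t^2 + 4*t*v - 5*v^2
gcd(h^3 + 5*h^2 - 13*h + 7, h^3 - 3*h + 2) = h^2 - 2*h + 1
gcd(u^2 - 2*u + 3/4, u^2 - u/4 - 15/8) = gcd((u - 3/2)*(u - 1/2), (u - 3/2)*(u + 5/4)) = u - 3/2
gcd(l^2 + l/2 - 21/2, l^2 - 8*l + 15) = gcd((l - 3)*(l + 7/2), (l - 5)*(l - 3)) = l - 3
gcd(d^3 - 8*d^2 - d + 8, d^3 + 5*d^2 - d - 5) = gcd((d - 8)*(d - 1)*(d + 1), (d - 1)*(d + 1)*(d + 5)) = d^2 - 1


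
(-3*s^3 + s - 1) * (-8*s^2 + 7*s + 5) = 24*s^5 - 21*s^4 - 23*s^3 + 15*s^2 - 2*s - 5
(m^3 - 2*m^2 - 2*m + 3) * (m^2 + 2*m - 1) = m^5 - 7*m^3 + m^2 + 8*m - 3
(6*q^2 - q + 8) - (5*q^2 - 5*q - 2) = q^2 + 4*q + 10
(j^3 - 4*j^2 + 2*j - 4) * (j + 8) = j^4 + 4*j^3 - 30*j^2 + 12*j - 32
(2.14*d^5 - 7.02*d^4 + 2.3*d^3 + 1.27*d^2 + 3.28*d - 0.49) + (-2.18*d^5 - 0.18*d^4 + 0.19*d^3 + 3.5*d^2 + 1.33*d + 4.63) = -0.04*d^5 - 7.2*d^4 + 2.49*d^3 + 4.77*d^2 + 4.61*d + 4.14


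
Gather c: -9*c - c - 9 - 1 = -10*c - 10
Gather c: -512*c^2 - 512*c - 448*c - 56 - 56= -512*c^2 - 960*c - 112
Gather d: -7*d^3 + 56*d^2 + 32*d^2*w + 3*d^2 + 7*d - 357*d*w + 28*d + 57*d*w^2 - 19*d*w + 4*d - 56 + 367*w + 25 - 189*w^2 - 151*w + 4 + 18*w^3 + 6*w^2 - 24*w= -7*d^3 + d^2*(32*w + 59) + d*(57*w^2 - 376*w + 39) + 18*w^3 - 183*w^2 + 192*w - 27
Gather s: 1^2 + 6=7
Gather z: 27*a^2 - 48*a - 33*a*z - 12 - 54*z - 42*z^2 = 27*a^2 - 48*a - 42*z^2 + z*(-33*a - 54) - 12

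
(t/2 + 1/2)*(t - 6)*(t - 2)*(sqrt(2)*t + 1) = sqrt(2)*t^4/2 - 7*sqrt(2)*t^3/2 + t^3/2 - 7*t^2/2 + 2*sqrt(2)*t^2 + 2*t + 6*sqrt(2)*t + 6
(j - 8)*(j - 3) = j^2 - 11*j + 24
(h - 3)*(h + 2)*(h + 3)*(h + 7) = h^4 + 9*h^3 + 5*h^2 - 81*h - 126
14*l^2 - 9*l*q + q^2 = (-7*l + q)*(-2*l + q)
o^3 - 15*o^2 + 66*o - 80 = (o - 8)*(o - 5)*(o - 2)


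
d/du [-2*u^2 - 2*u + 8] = -4*u - 2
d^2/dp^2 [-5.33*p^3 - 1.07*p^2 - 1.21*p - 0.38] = -31.98*p - 2.14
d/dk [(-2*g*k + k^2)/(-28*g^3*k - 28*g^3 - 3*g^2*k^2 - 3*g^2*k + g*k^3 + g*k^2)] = (-k*(2*g - k)*(28*g^2 + 6*g*k + 3*g - 3*k^2 - 2*k) + 2*(g - k)*(28*g^2*k + 28*g^2 + 3*g*k^2 + 3*g*k - k^3 - k^2))/(g*(28*g^2*k + 28*g^2 + 3*g*k^2 + 3*g*k - k^3 - k^2)^2)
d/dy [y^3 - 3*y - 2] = 3*y^2 - 3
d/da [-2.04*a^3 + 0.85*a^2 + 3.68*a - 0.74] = -6.12*a^2 + 1.7*a + 3.68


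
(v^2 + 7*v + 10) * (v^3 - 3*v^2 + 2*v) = v^5 + 4*v^4 - 9*v^3 - 16*v^2 + 20*v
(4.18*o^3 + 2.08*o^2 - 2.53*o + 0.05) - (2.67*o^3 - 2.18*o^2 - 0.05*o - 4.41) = 1.51*o^3 + 4.26*o^2 - 2.48*o + 4.46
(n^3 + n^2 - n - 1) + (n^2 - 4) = n^3 + 2*n^2 - n - 5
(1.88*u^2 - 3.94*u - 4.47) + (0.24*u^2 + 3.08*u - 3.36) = 2.12*u^2 - 0.86*u - 7.83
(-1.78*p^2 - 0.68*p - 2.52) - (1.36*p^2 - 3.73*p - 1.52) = -3.14*p^2 + 3.05*p - 1.0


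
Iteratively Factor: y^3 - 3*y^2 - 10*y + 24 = (y - 2)*(y^2 - y - 12) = (y - 2)*(y + 3)*(y - 4)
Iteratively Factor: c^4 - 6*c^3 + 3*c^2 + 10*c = (c)*(c^3 - 6*c^2 + 3*c + 10) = c*(c - 2)*(c^2 - 4*c - 5) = c*(c - 2)*(c + 1)*(c - 5)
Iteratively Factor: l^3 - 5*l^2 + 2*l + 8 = (l - 4)*(l^2 - l - 2) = (l - 4)*(l - 2)*(l + 1)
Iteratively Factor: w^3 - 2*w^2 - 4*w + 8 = (w - 2)*(w^2 - 4) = (w - 2)*(w + 2)*(w - 2)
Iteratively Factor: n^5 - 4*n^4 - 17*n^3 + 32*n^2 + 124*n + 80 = (n + 2)*(n^4 - 6*n^3 - 5*n^2 + 42*n + 40) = (n + 2)^2*(n^3 - 8*n^2 + 11*n + 20) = (n + 1)*(n + 2)^2*(n^2 - 9*n + 20) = (n - 4)*(n + 1)*(n + 2)^2*(n - 5)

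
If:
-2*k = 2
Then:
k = -1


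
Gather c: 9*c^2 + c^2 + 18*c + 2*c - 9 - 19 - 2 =10*c^2 + 20*c - 30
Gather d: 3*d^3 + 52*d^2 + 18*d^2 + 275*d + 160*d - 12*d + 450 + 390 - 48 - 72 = 3*d^3 + 70*d^2 + 423*d + 720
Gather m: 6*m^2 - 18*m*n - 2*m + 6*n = 6*m^2 + m*(-18*n - 2) + 6*n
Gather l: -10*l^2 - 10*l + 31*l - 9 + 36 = -10*l^2 + 21*l + 27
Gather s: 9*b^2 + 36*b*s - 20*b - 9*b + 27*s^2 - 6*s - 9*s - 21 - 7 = 9*b^2 - 29*b + 27*s^2 + s*(36*b - 15) - 28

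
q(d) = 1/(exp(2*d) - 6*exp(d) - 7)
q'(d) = (-2*exp(2*d) + 6*exp(d))/(exp(2*d) - 6*exp(d) - 7)^2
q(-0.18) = -0.09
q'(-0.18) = 0.03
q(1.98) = 0.50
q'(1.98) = -15.35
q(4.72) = 0.00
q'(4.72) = -0.00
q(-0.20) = -0.09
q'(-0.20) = 0.03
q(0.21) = -0.08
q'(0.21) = 0.03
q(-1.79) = -0.13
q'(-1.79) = 0.01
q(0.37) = -0.07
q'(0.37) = 0.02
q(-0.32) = -0.09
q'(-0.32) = 0.03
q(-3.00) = -0.14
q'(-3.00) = 0.01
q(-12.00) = -0.14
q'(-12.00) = 0.00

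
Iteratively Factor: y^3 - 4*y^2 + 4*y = (y - 2)*(y^2 - 2*y) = y*(y - 2)*(y - 2)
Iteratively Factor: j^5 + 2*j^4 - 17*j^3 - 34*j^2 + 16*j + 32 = (j + 4)*(j^4 - 2*j^3 - 9*j^2 + 2*j + 8) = (j - 4)*(j + 4)*(j^3 + 2*j^2 - j - 2) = (j - 4)*(j + 2)*(j + 4)*(j^2 - 1) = (j - 4)*(j + 1)*(j + 2)*(j + 4)*(j - 1)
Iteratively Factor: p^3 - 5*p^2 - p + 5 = (p - 1)*(p^2 - 4*p - 5) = (p - 1)*(p + 1)*(p - 5)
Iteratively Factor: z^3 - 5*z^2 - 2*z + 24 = (z - 4)*(z^2 - z - 6) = (z - 4)*(z - 3)*(z + 2)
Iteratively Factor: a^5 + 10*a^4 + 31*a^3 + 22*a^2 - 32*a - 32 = (a + 2)*(a^4 + 8*a^3 + 15*a^2 - 8*a - 16) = (a + 2)*(a + 4)*(a^3 + 4*a^2 - a - 4) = (a + 1)*(a + 2)*(a + 4)*(a^2 + 3*a - 4) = (a + 1)*(a + 2)*(a + 4)^2*(a - 1)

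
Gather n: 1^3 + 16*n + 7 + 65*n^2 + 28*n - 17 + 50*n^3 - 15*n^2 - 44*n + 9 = 50*n^3 + 50*n^2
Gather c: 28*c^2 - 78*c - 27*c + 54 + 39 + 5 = 28*c^2 - 105*c + 98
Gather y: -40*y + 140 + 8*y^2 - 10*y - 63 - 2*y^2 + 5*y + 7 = 6*y^2 - 45*y + 84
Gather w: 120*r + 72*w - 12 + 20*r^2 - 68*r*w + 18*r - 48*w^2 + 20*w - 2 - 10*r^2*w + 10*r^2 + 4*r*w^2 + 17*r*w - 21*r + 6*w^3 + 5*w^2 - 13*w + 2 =30*r^2 + 117*r + 6*w^3 + w^2*(4*r - 43) + w*(-10*r^2 - 51*r + 79) - 12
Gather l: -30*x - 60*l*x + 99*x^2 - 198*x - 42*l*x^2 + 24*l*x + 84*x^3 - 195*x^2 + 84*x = l*(-42*x^2 - 36*x) + 84*x^3 - 96*x^2 - 144*x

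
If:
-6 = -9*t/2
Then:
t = 4/3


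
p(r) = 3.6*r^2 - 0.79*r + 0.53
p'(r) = 7.2*r - 0.79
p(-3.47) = 46.62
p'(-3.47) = -25.77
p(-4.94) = 92.29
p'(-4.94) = -36.36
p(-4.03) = 62.18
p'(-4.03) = -29.81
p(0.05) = 0.50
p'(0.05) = -0.43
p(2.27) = 17.29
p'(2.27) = 15.55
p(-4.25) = 68.91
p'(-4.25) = -31.39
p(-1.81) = 13.75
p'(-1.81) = -13.82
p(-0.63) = 2.46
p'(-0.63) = -5.33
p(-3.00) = 35.30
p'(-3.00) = -22.39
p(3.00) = 30.56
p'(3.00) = 20.81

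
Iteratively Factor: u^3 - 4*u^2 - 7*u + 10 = (u - 1)*(u^2 - 3*u - 10) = (u - 5)*(u - 1)*(u + 2)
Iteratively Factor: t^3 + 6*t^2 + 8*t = (t + 4)*(t^2 + 2*t) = (t + 2)*(t + 4)*(t)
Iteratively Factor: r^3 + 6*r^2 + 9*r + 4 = (r + 1)*(r^2 + 5*r + 4) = (r + 1)^2*(r + 4)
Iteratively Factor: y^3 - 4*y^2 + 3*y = (y - 1)*(y^2 - 3*y) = y*(y - 1)*(y - 3)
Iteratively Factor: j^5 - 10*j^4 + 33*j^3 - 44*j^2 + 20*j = (j - 5)*(j^4 - 5*j^3 + 8*j^2 - 4*j) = (j - 5)*(j - 1)*(j^3 - 4*j^2 + 4*j) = (j - 5)*(j - 2)*(j - 1)*(j^2 - 2*j) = (j - 5)*(j - 2)^2*(j - 1)*(j)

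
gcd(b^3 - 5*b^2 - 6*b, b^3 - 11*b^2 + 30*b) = b^2 - 6*b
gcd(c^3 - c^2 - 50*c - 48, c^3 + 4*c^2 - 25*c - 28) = c + 1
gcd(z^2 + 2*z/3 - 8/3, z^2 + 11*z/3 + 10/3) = z + 2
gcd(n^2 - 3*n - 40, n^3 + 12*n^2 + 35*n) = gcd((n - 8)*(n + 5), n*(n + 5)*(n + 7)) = n + 5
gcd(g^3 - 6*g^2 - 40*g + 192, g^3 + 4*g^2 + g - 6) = 1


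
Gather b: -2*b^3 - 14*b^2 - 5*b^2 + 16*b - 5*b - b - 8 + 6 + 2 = -2*b^3 - 19*b^2 + 10*b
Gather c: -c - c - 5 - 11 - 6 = -2*c - 22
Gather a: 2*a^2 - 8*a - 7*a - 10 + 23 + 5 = 2*a^2 - 15*a + 18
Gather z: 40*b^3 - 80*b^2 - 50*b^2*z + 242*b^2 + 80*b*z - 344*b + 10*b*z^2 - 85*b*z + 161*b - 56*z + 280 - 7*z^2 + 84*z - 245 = 40*b^3 + 162*b^2 - 183*b + z^2*(10*b - 7) + z*(-50*b^2 - 5*b + 28) + 35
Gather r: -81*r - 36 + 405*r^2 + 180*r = 405*r^2 + 99*r - 36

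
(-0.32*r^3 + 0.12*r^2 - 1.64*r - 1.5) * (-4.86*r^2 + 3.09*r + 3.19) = 1.5552*r^5 - 1.572*r^4 + 7.3204*r^3 + 2.6052*r^2 - 9.8666*r - 4.785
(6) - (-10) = 16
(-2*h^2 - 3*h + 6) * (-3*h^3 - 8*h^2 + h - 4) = 6*h^5 + 25*h^4 + 4*h^3 - 43*h^2 + 18*h - 24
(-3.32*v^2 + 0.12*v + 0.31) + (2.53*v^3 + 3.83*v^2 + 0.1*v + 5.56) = 2.53*v^3 + 0.51*v^2 + 0.22*v + 5.87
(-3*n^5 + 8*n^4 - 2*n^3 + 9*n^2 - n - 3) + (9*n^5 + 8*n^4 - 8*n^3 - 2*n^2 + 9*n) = 6*n^5 + 16*n^4 - 10*n^3 + 7*n^2 + 8*n - 3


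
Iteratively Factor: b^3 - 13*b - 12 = (b - 4)*(b^2 + 4*b + 3) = (b - 4)*(b + 3)*(b + 1)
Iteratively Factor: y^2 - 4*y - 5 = (y + 1)*(y - 5)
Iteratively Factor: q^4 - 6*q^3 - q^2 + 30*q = (q - 5)*(q^3 - q^2 - 6*q) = (q - 5)*(q - 3)*(q^2 + 2*q) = q*(q - 5)*(q - 3)*(q + 2)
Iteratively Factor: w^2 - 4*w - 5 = (w - 5)*(w + 1)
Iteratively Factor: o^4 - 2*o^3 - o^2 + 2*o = (o - 1)*(o^3 - o^2 - 2*o) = o*(o - 1)*(o^2 - o - 2) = o*(o - 2)*(o - 1)*(o + 1)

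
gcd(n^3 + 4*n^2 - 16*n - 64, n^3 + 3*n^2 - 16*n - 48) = n^2 - 16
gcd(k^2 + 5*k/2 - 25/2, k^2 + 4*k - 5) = k + 5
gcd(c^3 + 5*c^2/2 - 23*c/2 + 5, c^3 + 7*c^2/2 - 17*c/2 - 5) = c^2 + 3*c - 10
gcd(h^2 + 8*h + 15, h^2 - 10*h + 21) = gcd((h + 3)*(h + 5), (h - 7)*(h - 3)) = 1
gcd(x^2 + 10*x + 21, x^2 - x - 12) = x + 3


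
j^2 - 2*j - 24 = (j - 6)*(j + 4)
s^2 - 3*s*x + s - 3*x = (s + 1)*(s - 3*x)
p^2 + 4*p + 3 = (p + 1)*(p + 3)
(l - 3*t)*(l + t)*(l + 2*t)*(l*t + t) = l^4*t + l^3*t - 7*l^2*t^3 - 6*l*t^4 - 7*l*t^3 - 6*t^4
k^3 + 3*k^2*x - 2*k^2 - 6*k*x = k*(k - 2)*(k + 3*x)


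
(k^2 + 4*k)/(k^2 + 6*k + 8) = k/(k + 2)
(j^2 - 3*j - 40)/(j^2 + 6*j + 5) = (j - 8)/(j + 1)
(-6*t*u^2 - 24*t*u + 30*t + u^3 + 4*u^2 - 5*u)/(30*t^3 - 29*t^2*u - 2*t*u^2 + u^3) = (-u^2 - 4*u + 5)/(5*t^2 - 4*t*u - u^2)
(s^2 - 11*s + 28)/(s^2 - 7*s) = (s - 4)/s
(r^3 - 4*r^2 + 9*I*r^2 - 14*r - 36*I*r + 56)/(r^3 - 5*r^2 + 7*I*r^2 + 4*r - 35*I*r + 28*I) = (r + 2*I)/(r - 1)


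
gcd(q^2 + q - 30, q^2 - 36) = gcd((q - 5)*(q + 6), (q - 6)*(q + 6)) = q + 6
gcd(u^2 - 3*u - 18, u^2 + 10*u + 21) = u + 3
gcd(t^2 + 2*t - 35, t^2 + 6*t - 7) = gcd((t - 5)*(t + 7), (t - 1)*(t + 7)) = t + 7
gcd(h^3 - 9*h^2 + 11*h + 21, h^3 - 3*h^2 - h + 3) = h^2 - 2*h - 3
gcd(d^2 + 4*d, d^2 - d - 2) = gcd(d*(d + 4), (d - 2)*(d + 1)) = 1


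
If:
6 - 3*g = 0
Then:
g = 2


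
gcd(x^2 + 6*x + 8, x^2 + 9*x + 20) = x + 4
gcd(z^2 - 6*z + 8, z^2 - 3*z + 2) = z - 2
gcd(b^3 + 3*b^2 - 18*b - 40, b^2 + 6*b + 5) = b + 5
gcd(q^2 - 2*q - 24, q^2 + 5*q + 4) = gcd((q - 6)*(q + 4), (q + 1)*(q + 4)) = q + 4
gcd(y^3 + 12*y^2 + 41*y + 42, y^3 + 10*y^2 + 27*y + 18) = y + 3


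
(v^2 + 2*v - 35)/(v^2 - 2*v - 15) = (v + 7)/(v + 3)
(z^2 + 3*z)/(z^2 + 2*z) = (z + 3)/(z + 2)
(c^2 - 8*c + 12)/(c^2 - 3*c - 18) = (c - 2)/(c + 3)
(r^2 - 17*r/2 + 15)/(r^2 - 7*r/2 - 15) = (2*r - 5)/(2*r + 5)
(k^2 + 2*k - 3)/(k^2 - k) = (k + 3)/k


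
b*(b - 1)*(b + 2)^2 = b^4 + 3*b^3 - 4*b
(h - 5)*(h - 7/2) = h^2 - 17*h/2 + 35/2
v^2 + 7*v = v*(v + 7)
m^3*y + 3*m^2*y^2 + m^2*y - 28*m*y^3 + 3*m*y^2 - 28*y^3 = (m - 4*y)*(m + 7*y)*(m*y + y)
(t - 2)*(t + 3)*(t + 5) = t^3 + 6*t^2 - t - 30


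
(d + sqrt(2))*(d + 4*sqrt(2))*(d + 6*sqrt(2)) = d^3 + 11*sqrt(2)*d^2 + 68*d + 48*sqrt(2)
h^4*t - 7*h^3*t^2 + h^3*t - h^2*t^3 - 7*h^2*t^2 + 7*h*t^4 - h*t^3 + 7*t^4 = (h - 7*t)*(h - t)*(h + t)*(h*t + t)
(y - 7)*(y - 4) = y^2 - 11*y + 28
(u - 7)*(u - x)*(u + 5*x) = u^3 + 4*u^2*x - 7*u^2 - 5*u*x^2 - 28*u*x + 35*x^2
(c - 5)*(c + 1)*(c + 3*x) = c^3 + 3*c^2*x - 4*c^2 - 12*c*x - 5*c - 15*x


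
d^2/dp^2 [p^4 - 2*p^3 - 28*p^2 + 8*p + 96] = 12*p^2 - 12*p - 56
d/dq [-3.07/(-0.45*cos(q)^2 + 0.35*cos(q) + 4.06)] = (2.763*cos(q) - 1.0745)*sin(q)/(-0.45*cos(q)^2 + 0.35*cos(q) + 4.06)^2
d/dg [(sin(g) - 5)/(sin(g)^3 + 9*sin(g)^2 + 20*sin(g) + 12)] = (-2*sin(g)^3 + 6*sin(g)^2 + 90*sin(g) + 112)*cos(g)/(sin(g)^3 + 9*sin(g)^2 + 20*sin(g) + 12)^2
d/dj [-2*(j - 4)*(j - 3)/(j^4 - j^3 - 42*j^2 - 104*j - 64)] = 4*(j^5 - 11*j^4 + 31*j^3 + 181*j^2 - 440*j - 848)/(j^8 - 2*j^7 - 83*j^6 - 124*j^5 + 1844*j^4 + 8864*j^3 + 16192*j^2 + 13312*j + 4096)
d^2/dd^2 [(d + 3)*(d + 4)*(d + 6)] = 6*d + 26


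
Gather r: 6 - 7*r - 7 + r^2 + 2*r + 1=r^2 - 5*r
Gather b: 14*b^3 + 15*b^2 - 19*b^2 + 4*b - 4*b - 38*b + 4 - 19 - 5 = 14*b^3 - 4*b^2 - 38*b - 20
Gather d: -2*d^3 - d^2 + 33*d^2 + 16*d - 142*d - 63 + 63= -2*d^3 + 32*d^2 - 126*d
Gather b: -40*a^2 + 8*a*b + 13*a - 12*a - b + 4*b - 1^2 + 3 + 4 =-40*a^2 + a + b*(8*a + 3) + 6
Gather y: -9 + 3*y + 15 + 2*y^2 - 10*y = 2*y^2 - 7*y + 6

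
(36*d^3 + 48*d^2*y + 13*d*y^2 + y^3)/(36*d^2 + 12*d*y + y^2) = d + y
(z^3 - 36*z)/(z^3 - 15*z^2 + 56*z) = (z^2 - 36)/(z^2 - 15*z + 56)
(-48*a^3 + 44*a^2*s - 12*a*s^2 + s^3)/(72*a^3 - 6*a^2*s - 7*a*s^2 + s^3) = (-2*a + s)/(3*a + s)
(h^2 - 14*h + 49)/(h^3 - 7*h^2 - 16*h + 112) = (h - 7)/(h^2 - 16)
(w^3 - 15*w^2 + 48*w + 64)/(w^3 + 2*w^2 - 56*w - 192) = (w^2 - 7*w - 8)/(w^2 + 10*w + 24)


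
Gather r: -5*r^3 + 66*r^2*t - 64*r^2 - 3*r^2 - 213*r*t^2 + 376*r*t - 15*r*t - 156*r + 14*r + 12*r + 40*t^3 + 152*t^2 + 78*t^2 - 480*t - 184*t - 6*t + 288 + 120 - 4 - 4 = -5*r^3 + r^2*(66*t - 67) + r*(-213*t^2 + 361*t - 130) + 40*t^3 + 230*t^2 - 670*t + 400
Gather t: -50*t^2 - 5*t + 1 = -50*t^2 - 5*t + 1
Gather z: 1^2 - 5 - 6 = -10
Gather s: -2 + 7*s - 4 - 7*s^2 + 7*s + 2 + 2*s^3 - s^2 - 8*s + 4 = 2*s^3 - 8*s^2 + 6*s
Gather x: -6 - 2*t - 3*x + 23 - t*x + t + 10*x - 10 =-t + x*(7 - t) + 7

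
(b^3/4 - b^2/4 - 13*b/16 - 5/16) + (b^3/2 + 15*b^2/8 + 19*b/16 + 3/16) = 3*b^3/4 + 13*b^2/8 + 3*b/8 - 1/8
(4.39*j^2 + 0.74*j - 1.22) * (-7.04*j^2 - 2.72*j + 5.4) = -30.9056*j^4 - 17.1504*j^3 + 30.282*j^2 + 7.3144*j - 6.588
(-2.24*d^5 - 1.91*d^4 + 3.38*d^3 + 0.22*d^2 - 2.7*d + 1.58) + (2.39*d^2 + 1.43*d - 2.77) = -2.24*d^5 - 1.91*d^4 + 3.38*d^3 + 2.61*d^2 - 1.27*d - 1.19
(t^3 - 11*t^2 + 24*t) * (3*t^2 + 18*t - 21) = 3*t^5 - 15*t^4 - 147*t^3 + 663*t^2 - 504*t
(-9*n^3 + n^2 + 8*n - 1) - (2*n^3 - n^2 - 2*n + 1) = -11*n^3 + 2*n^2 + 10*n - 2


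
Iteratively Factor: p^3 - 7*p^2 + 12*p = (p - 4)*(p^2 - 3*p) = p*(p - 4)*(p - 3)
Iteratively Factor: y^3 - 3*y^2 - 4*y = (y)*(y^2 - 3*y - 4) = y*(y - 4)*(y + 1)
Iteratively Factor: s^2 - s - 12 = (s - 4)*(s + 3)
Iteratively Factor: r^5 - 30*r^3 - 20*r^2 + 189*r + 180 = (r + 3)*(r^4 - 3*r^3 - 21*r^2 + 43*r + 60) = (r - 3)*(r + 3)*(r^3 - 21*r - 20) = (r - 3)*(r + 1)*(r + 3)*(r^2 - r - 20) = (r - 5)*(r - 3)*(r + 1)*(r + 3)*(r + 4)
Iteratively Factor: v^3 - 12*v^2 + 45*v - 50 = (v - 5)*(v^2 - 7*v + 10) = (v - 5)^2*(v - 2)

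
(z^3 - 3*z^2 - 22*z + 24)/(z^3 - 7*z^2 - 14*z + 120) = (z - 1)/(z - 5)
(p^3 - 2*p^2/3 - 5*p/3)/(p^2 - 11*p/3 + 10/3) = p*(p + 1)/(p - 2)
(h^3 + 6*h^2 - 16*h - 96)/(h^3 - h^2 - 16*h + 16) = (h + 6)/(h - 1)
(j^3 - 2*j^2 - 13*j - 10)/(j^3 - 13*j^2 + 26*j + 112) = (j^2 - 4*j - 5)/(j^2 - 15*j + 56)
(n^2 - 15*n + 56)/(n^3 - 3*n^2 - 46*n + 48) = (n - 7)/(n^2 + 5*n - 6)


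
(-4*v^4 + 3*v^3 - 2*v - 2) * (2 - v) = 4*v^5 - 11*v^4 + 6*v^3 + 2*v^2 - 2*v - 4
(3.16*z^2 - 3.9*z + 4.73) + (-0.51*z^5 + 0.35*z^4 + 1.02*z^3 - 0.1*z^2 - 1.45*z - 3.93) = -0.51*z^5 + 0.35*z^4 + 1.02*z^3 + 3.06*z^2 - 5.35*z + 0.8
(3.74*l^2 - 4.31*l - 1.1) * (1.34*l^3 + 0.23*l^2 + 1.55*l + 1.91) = 5.0116*l^5 - 4.9152*l^4 + 3.3317*l^3 + 0.2099*l^2 - 9.9371*l - 2.101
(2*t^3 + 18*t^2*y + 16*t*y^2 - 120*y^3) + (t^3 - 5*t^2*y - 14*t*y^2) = 3*t^3 + 13*t^2*y + 2*t*y^2 - 120*y^3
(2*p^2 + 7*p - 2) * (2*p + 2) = 4*p^3 + 18*p^2 + 10*p - 4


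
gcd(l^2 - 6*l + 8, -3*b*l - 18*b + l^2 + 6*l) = 1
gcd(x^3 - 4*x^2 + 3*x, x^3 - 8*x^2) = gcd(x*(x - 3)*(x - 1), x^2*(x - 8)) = x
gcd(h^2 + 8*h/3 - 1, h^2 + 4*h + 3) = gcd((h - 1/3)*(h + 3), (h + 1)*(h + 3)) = h + 3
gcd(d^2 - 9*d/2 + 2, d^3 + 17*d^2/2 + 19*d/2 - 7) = d - 1/2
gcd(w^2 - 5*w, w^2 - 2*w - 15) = w - 5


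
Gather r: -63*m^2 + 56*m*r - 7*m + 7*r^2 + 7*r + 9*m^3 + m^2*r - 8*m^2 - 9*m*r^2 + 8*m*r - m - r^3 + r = 9*m^3 - 71*m^2 - 8*m - r^3 + r^2*(7 - 9*m) + r*(m^2 + 64*m + 8)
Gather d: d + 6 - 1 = d + 5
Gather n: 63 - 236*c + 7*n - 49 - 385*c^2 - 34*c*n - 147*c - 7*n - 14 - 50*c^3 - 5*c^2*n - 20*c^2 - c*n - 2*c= -50*c^3 - 405*c^2 - 385*c + n*(-5*c^2 - 35*c)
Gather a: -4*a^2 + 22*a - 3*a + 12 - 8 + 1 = -4*a^2 + 19*a + 5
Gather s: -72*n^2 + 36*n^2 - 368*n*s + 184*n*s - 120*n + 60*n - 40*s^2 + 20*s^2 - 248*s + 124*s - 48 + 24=-36*n^2 - 60*n - 20*s^2 + s*(-184*n - 124) - 24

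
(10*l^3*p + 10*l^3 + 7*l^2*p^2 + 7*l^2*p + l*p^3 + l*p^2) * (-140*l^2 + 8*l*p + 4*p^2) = -1400*l^5*p - 1400*l^5 - 900*l^4*p^2 - 900*l^4*p - 44*l^3*p^3 - 44*l^3*p^2 + 36*l^2*p^4 + 36*l^2*p^3 + 4*l*p^5 + 4*l*p^4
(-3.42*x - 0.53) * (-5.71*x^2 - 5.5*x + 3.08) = 19.5282*x^3 + 21.8363*x^2 - 7.6186*x - 1.6324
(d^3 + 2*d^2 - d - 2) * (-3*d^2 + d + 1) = -3*d^5 - 5*d^4 + 6*d^3 + 7*d^2 - 3*d - 2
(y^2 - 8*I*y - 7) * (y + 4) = y^3 + 4*y^2 - 8*I*y^2 - 7*y - 32*I*y - 28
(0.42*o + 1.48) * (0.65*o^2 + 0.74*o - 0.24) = 0.273*o^3 + 1.2728*o^2 + 0.9944*o - 0.3552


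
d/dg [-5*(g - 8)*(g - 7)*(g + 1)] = -15*g^2 + 140*g - 205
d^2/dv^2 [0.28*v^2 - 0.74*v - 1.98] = 0.560000000000000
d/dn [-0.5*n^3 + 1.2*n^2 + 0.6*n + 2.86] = -1.5*n^2 + 2.4*n + 0.6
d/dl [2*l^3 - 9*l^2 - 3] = 6*l*(l - 3)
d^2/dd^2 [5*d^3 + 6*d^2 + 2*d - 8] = 30*d + 12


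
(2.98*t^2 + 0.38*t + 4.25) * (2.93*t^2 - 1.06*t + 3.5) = 8.7314*t^4 - 2.0454*t^3 + 22.4797*t^2 - 3.175*t + 14.875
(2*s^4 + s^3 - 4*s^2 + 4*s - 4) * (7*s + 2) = 14*s^5 + 11*s^4 - 26*s^3 + 20*s^2 - 20*s - 8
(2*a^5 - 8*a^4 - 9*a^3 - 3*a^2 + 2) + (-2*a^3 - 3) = 2*a^5 - 8*a^4 - 11*a^3 - 3*a^2 - 1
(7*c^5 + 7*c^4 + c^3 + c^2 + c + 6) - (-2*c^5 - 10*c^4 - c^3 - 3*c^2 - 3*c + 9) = 9*c^5 + 17*c^4 + 2*c^3 + 4*c^2 + 4*c - 3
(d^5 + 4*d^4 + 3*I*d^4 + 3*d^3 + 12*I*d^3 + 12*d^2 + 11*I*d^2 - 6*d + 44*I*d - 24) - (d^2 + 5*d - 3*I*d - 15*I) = d^5 + 4*d^4 + 3*I*d^4 + 3*d^3 + 12*I*d^3 + 11*d^2 + 11*I*d^2 - 11*d + 47*I*d - 24 + 15*I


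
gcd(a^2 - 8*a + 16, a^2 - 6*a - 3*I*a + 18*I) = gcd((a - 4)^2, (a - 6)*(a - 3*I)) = 1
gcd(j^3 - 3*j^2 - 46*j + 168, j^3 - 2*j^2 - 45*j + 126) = j^2 + j - 42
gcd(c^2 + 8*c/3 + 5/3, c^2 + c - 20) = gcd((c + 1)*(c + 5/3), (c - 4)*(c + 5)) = 1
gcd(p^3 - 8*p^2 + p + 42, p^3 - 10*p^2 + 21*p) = p^2 - 10*p + 21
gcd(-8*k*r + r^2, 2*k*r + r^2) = r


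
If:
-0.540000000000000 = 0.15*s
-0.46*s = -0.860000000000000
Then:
No Solution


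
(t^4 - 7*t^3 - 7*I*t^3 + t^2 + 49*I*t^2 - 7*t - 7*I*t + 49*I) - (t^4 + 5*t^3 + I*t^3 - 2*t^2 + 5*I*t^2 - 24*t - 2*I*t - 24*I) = -12*t^3 - 8*I*t^3 + 3*t^2 + 44*I*t^2 + 17*t - 5*I*t + 73*I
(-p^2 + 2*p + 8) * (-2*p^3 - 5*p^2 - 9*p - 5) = 2*p^5 + p^4 - 17*p^3 - 53*p^2 - 82*p - 40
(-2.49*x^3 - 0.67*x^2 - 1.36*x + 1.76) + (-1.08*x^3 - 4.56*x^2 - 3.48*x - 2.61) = -3.57*x^3 - 5.23*x^2 - 4.84*x - 0.85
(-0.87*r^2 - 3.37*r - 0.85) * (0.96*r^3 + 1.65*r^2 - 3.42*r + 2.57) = -0.8352*r^5 - 4.6707*r^4 - 3.4011*r^3 + 7.887*r^2 - 5.7539*r - 2.1845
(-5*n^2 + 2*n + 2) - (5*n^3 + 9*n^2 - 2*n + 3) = -5*n^3 - 14*n^2 + 4*n - 1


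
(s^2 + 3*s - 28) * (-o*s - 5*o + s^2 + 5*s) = -o*s^3 - 8*o*s^2 + 13*o*s + 140*o + s^4 + 8*s^3 - 13*s^2 - 140*s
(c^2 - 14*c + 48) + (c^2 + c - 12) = 2*c^2 - 13*c + 36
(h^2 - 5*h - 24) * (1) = h^2 - 5*h - 24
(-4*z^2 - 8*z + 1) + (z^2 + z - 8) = -3*z^2 - 7*z - 7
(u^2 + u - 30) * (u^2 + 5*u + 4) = u^4 + 6*u^3 - 21*u^2 - 146*u - 120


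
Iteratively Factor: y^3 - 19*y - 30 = (y - 5)*(y^2 + 5*y + 6) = (y - 5)*(y + 3)*(y + 2)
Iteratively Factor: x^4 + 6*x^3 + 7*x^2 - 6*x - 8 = (x - 1)*(x^3 + 7*x^2 + 14*x + 8) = (x - 1)*(x + 2)*(x^2 + 5*x + 4) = (x - 1)*(x + 1)*(x + 2)*(x + 4)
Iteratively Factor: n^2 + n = (n)*(n + 1)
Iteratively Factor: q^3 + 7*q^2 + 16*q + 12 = (q + 3)*(q^2 + 4*q + 4) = (q + 2)*(q + 3)*(q + 2)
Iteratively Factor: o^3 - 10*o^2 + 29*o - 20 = (o - 5)*(o^2 - 5*o + 4) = (o - 5)*(o - 4)*(o - 1)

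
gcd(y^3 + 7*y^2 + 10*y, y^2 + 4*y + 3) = 1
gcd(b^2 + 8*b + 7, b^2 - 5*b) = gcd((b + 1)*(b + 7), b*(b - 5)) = 1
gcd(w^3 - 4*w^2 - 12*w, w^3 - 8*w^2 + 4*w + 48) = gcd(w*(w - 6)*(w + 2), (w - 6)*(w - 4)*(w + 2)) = w^2 - 4*w - 12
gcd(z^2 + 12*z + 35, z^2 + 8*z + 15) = z + 5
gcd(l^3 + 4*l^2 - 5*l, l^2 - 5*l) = l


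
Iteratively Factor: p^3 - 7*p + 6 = (p - 2)*(p^2 + 2*p - 3) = (p - 2)*(p - 1)*(p + 3)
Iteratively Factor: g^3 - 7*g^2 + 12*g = (g - 3)*(g^2 - 4*g) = g*(g - 3)*(g - 4)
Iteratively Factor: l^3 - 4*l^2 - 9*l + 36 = (l - 3)*(l^2 - l - 12) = (l - 4)*(l - 3)*(l + 3)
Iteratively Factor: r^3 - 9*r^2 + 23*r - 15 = (r - 5)*(r^2 - 4*r + 3) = (r - 5)*(r - 1)*(r - 3)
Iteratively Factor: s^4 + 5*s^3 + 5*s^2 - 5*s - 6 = (s + 2)*(s^3 + 3*s^2 - s - 3) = (s - 1)*(s + 2)*(s^2 + 4*s + 3) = (s - 1)*(s + 2)*(s + 3)*(s + 1)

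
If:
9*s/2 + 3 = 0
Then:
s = -2/3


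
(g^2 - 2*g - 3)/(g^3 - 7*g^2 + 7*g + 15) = 1/(g - 5)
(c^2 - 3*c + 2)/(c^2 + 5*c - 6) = (c - 2)/(c + 6)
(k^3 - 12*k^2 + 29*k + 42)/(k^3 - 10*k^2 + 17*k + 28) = (k - 6)/(k - 4)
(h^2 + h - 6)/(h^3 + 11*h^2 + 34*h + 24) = (h^2 + h - 6)/(h^3 + 11*h^2 + 34*h + 24)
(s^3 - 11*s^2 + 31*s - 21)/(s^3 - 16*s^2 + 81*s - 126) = (s - 1)/(s - 6)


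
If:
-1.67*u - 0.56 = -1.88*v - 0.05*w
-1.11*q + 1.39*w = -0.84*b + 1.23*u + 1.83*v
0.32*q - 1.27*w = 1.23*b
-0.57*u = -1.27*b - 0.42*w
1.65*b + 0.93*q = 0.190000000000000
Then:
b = -0.31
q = 0.75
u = -0.33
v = -0.01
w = 0.49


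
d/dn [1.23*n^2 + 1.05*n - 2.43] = 2.46*n + 1.05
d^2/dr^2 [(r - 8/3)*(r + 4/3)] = 2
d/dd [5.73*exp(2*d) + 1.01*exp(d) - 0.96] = (11.46*exp(d) + 1.01)*exp(d)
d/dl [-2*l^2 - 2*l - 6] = -4*l - 2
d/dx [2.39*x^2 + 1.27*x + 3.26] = 4.78*x + 1.27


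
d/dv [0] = 0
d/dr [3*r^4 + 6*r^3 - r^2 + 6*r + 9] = 12*r^3 + 18*r^2 - 2*r + 6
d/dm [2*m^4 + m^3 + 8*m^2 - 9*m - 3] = 8*m^3 + 3*m^2 + 16*m - 9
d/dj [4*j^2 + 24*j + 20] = 8*j + 24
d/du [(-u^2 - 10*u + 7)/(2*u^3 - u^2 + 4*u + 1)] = 2*(u^4 + 20*u^3 - 28*u^2 + 6*u - 19)/(4*u^6 - 4*u^5 + 17*u^4 - 4*u^3 + 14*u^2 + 8*u + 1)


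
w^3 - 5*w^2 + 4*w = w*(w - 4)*(w - 1)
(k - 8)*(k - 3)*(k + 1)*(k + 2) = k^4 - 8*k^3 - 7*k^2 + 50*k + 48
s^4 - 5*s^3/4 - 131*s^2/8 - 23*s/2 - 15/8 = (s - 5)*(s + 1/4)*(s + 1/2)*(s + 3)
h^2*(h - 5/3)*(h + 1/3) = h^4 - 4*h^3/3 - 5*h^2/9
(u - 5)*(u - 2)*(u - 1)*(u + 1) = u^4 - 7*u^3 + 9*u^2 + 7*u - 10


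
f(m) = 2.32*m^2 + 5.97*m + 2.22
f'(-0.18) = 5.13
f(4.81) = 84.61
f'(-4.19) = -13.47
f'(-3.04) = -8.14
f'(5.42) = 31.12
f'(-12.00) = -49.71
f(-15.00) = 434.67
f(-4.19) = 17.94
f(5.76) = 113.58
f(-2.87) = 4.20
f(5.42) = 102.73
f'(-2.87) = -7.35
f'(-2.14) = -3.96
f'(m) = 4.64*m + 5.97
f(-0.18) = 1.22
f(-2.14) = 0.07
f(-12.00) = 264.66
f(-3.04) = 5.51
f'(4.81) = 28.29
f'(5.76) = 32.70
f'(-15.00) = -63.63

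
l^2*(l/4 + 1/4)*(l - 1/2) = l^4/4 + l^3/8 - l^2/8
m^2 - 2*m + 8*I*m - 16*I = (m - 2)*(m + 8*I)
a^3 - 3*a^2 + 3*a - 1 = (a - 1)^3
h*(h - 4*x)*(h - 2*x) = h^3 - 6*h^2*x + 8*h*x^2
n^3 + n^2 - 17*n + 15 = (n - 3)*(n - 1)*(n + 5)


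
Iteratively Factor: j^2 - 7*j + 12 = (j - 3)*(j - 4)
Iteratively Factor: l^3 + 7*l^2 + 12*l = (l + 3)*(l^2 + 4*l) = (l + 3)*(l + 4)*(l)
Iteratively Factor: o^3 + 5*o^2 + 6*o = (o + 3)*(o^2 + 2*o) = (o + 2)*(o + 3)*(o)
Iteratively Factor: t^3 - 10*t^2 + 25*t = (t)*(t^2 - 10*t + 25) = t*(t - 5)*(t - 5)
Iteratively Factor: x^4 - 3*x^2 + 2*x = (x - 1)*(x^3 + x^2 - 2*x) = (x - 1)^2*(x^2 + 2*x) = (x - 1)^2*(x + 2)*(x)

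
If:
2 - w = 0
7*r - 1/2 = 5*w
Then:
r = 3/2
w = 2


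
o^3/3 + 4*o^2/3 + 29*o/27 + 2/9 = (o/3 + 1)*(o + 1/3)*(o + 2/3)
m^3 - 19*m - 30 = (m - 5)*(m + 2)*(m + 3)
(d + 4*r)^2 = d^2 + 8*d*r + 16*r^2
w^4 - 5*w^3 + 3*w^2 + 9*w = w*(w - 3)^2*(w + 1)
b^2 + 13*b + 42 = (b + 6)*(b + 7)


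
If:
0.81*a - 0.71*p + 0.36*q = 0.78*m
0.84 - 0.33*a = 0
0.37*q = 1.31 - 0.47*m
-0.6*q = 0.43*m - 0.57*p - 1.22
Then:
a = 2.55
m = 2.68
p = 0.02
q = 0.13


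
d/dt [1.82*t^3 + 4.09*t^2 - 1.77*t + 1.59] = 5.46*t^2 + 8.18*t - 1.77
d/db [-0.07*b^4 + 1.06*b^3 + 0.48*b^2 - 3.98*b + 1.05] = -0.28*b^3 + 3.18*b^2 + 0.96*b - 3.98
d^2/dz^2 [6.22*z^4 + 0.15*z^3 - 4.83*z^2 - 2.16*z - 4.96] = 74.64*z^2 + 0.9*z - 9.66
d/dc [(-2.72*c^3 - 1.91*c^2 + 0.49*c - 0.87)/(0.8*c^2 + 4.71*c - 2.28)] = (-2.176*c^4 - 25.6224*c^3 + 9.2167*c^2 + 10.1016*c + 2.9805)/(0.64*c^4 + 7.536*c^3 + 18.5361*c^2 - 21.4776*c + 5.1984)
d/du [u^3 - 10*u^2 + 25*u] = 3*u^2 - 20*u + 25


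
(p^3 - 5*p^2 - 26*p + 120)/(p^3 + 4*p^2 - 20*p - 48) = (p^2 - p - 30)/(p^2 + 8*p + 12)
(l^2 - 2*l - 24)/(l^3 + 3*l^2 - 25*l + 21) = (l^2 - 2*l - 24)/(l^3 + 3*l^2 - 25*l + 21)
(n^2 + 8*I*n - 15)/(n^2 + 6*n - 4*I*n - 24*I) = (n^2 + 8*I*n - 15)/(n^2 + n*(6 - 4*I) - 24*I)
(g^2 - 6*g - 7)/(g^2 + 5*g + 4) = (g - 7)/(g + 4)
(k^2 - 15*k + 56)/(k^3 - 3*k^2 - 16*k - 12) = (-k^2 + 15*k - 56)/(-k^3 + 3*k^2 + 16*k + 12)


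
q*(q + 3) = q^2 + 3*q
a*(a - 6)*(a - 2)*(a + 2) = a^4 - 6*a^3 - 4*a^2 + 24*a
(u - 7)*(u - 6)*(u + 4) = u^3 - 9*u^2 - 10*u + 168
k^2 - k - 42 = (k - 7)*(k + 6)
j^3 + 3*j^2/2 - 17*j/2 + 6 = (j - 3/2)*(j - 1)*(j + 4)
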